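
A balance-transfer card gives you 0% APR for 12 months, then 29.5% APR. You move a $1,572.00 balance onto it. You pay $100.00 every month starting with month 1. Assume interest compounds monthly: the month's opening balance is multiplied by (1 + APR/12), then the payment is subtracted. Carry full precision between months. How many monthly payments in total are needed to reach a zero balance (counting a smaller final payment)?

16 months

Promo months 1–12 at r₀ = 0%/12 = 0; months 13+ at r₁ = 29.5%/12 = 0.0245833.
After month 12 (no interest yet): B = $1,572.00 − 12·$100.00 = $372.00.
Then at r₁ with $100.00/mo: n₂ = −ln(1 − r₁·B/P)/ln(1+r₁) ≈ 3.95 → 4 more payments.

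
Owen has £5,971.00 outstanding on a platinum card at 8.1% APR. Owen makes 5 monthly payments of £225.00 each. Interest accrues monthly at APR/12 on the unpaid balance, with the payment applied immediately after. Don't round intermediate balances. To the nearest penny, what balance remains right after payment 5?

Monthly rate r = 8.1%/12 = 0.675% = 0.00675.
Each month: B ← B·(1+r) − £225.00.
Month 1: interest £40.30; balance after payment £5,786.30.
Month 2: interest £39.06; balance after payment £5,600.36.
Month 3: interest £37.80; balance after payment £5,413.16.
Month 4: interest £36.54; balance after payment £5,224.70.
Month 5: interest £35.27; balance after payment £5,034.97.

£5,034.97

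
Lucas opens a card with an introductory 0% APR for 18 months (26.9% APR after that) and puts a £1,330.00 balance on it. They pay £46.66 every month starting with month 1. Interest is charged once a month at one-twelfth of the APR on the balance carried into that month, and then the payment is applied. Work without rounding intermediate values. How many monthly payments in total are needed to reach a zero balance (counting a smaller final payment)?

31 months

Promo months 1–18 at r₀ = 0%/12 = 0; months 19+ at r₁ = 26.9%/12 = 0.0224167.
After month 18 (no interest yet): B = £1,330.00 − 18·£46.66 = £490.12.
Then at r₁ with £46.66/mo: n₂ = −ln(1 − r₁·B/P)/ln(1+r₁) ≈ 12.11 → 13 more payments.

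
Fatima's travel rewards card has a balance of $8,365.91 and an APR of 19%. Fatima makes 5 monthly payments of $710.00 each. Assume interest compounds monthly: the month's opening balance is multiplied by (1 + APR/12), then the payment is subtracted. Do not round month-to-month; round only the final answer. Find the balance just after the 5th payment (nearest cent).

$5,385.31

Monthly rate r = 19%/12 = 1.58333% = 0.0158333.
Each month: B ← B·(1+r) − $710.00.
Month 1: interest $132.46; balance after payment $7,788.37.
Month 2: interest $123.32; balance after payment $7,201.69.
Month 3: interest $114.03; balance after payment $6,605.71.
Month 4: interest $104.59; balance after payment $6,000.30.
Month 5: interest $95.00; balance after payment $5,385.31.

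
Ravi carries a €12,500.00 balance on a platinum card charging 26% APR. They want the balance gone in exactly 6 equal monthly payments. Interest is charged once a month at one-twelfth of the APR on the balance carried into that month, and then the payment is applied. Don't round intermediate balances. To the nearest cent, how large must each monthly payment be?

€2,244.14

Monthly rate r = 26%/12 = 2.16667% = 0.0216667.
Level-payment amortization: P = B₀·r / (1 − (1+r)^(−n)) = 12500.00·0.0216667 / (1 − 1.02167^(−6)).
Denominator 1 − (1+r)^(−6) = 0.120684649.
P = 270.833 / 0.120684649 ≈ 2244.14.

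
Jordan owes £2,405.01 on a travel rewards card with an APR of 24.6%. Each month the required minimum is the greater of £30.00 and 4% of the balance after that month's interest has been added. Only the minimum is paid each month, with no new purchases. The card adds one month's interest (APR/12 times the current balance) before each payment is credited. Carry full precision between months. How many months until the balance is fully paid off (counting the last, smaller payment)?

Monthly rate r = 24.6%/12 = 2.05% = 0.0205.
While 4% of the post-interest balance exceeds £30.00, each month B ← (B·(1+r))·(1 − 0.04), i.e. B shrinks by the factor (1+r)·0.96 = 0.97968.
This holds for months 1–58. Entering month 59 the balance is £731.14; 4% of the post-interest balance is now below £30.00, so the flat £30.00 minimum applies from here.
From month 59 a fixed £30.00 at rate r clears £731.14 in 35 more payments. Total: 58 + 35 = 93 months.

93 months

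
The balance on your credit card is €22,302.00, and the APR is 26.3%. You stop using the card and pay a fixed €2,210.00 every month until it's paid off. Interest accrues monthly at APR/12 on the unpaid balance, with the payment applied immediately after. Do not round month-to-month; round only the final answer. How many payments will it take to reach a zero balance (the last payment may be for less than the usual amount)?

Monthly rate r = 26.3%/12 = 2.19167% = 0.0219167.
Recurrence: B ← B·(1+r) − €2,210.00.
Month 1: interest €488.79; balance after payment €20,580.79.
Month 2: interest €451.06; balance after payment €18,821.85.
Closed form: n = −ln(1 − rB₀/P)/ln(1+r) = −ln(0.77883)/ln(1.02192) ≈ 11.530, so the balance reaches zero during payment 12.

12 payments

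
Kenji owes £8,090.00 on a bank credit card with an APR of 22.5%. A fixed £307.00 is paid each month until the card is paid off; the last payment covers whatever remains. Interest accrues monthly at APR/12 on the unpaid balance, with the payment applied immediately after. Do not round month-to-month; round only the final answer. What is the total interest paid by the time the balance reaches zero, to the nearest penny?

£3,171.82

Monthly rate r = 22.5%/12 = 1.875% = 0.01875.
Payoff takes n = ⌈−ln(1 − rB₀/P)/ln(1+r)⌉ = ⌈36.681⌉ = 37 payments; the last is £209.82.
Total paid = 36·£307.00 + £209.82 = £11,261.82.
Total interest = total paid − principal = £11,261.82 − £8,090.00 = £3,171.82.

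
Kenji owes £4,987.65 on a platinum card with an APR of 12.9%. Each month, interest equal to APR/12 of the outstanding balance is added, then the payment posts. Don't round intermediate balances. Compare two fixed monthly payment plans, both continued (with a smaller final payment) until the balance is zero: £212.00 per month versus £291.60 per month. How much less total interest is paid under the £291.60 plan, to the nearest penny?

£240.06

Monthly rate r = 12.9%/12 = 1.075% = 0.01075.
At £212.00/mo: n = ⌈−ln(1 − rB₀/P)/ln(1+r)⌉ = 28 payments (last £57.14); total interest = total paid − £4,987.65 = £793.49.
At £291.60/mo: 20 payments (last £0.68); total interest £553.43.
Interest saved = £793.49 − £553.43 = £240.06.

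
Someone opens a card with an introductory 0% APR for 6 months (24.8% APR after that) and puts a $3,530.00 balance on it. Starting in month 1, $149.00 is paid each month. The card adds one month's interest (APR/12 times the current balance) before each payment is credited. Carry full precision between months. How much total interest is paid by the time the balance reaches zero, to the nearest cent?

Promo months 1–6 at r₀ = 0%/12 = 0; months 7+ at r₁ = 24.8%/12 = 0.0206667.
After month 6 (no interest yet): B = $3,530.00 − 6·$149.00 = $2,636.00.
Then at r₁ with $149.00/mo: n₂ = −ln(1 − r₁·B/P)/ln(1+r₁) ≈ 22.25 → 23 more payments.
Total paid = 28·$149.00 + $37.25 = $4,209.25; interest = $4,209.25 − $3,530.00 = $679.25.

$679.25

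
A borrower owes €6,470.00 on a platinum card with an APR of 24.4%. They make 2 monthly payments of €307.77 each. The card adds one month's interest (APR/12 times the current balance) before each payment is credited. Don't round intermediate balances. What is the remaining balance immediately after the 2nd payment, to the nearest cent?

€6,113.99

Monthly rate r = 24.4%/12 = 2.03333% = 0.0203333.
Each month: B ← B·(1+r) − €307.77.
Month 1: interest €131.56; balance after payment €6,293.79.
Month 2: interest €127.97; balance after payment €6,113.99.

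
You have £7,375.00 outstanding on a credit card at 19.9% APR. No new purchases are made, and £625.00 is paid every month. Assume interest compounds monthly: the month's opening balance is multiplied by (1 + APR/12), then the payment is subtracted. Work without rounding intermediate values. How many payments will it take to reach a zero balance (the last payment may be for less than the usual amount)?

Monthly rate r = 19.9%/12 = 1.65833% = 0.0165833.
Recurrence: B ← B·(1+r) − £625.00.
Month 1: interest £122.30; balance after payment £6,872.30.
Month 2: interest £113.97; balance after payment £6,361.27.
Closed form: n = −ln(1 − rB₀/P)/ln(1+r) = −ln(0.80432)/ln(1.01658) ≈ 13.240, so the balance reaches zero during payment 14.

14 months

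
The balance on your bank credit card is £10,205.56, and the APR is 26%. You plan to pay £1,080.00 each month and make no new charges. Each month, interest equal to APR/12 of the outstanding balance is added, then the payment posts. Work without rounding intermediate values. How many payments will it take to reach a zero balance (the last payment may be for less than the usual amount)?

Monthly rate r = 26%/12 = 2.16667% = 0.0216667.
Recurrence: B ← B·(1+r) − £1,080.00.
Month 1: interest £221.12; balance after payment £9,346.68.
Month 2: interest £202.51; balance after payment £8,469.19.
Closed form: n = −ln(1 − rB₀/P)/ln(1+r) = −ln(0.79526)/ln(1.02167) ≈ 10.687, so the balance reaches zero during payment 11.

11 months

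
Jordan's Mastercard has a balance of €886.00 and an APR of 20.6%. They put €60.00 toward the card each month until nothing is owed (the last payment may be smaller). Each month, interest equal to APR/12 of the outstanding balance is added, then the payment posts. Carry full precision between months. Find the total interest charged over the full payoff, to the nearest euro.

Monthly rate r = 20.6%/12 = 1.71667% = 0.0171667.
Payoff takes n = ⌈−ln(1 − rB₀/P)/ln(1+r)⌉ = ⌈17.176⌉ = 18 payments; the last is €10.63.
Total paid = 17·€60.00 + €10.63 = €1,030.63.
Total interest = total paid − principal = €1,030.63 − €886.00 = €144.63.

€145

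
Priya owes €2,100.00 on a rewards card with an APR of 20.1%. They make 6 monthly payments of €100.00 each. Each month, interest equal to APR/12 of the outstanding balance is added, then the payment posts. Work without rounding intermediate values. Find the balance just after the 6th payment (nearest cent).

€1,694.39

Monthly rate r = 20.1%/12 = 1.675% = 0.01675.
Each month: B ← B·(1+r) − €100.00.
Month 1: interest €35.18; balance after payment €2,035.18.
Month 2: interest €34.09; balance after payment €1,969.26.
Month 3: interest €32.99; balance after payment €1,902.25.
Month 4: interest €31.86; balance after payment €1,834.11.
Month 5: interest €30.72; balance after payment €1,764.83.
Month 6: interest €29.56; balance after payment €1,694.39.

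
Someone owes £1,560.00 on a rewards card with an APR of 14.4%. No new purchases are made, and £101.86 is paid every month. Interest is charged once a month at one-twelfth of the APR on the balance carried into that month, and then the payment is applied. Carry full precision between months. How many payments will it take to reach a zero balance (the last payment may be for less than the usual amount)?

Monthly rate r = 14.4%/12 = 1.2% = 0.012.
Recurrence: B ← B·(1+r) − £101.86.
Month 1: interest £18.72; balance after payment £1,476.86.
Month 2: interest £17.72; balance after payment £1,392.72.
Closed form: n = −ln(1 − rB₀/P)/ln(1+r) = −ln(0.81622)/ln(1.012) ≈ 17.024, so the balance reaches zero during payment 18.

18 months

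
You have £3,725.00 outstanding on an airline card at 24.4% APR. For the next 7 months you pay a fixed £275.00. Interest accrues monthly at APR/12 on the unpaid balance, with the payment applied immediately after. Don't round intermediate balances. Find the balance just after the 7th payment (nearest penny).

Monthly rate r = 24.4%/12 = 2.03333% = 0.0203333.
Each month: B ← B·(1+r) − £275.00.
Month 1: interest £75.74; balance after payment £3,525.74.
Month 2: interest £71.69; balance after payment £3,322.43.
Month 3: interest £67.56; balance after payment £3,114.99.
Month 4: interest £63.34; balance after payment £2,903.33.
Month 5: interest £59.03; balance after payment £2,687.36.
Month 6: interest £54.64; balance after payment £2,467.00.
Month 7: interest £50.16; balance after payment £2,242.17.

£2,242.17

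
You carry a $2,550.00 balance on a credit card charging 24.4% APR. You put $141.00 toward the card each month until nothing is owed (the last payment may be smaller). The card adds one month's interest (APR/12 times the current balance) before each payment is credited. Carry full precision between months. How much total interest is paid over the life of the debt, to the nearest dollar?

Monthly rate r = 24.4%/12 = 2.03333% = 0.0203333.
Payoff takes n = ⌈−ln(1 − rB₀/P)/ln(1+r)⌉ = ⌈22.775⌉ = 23 payments; the last is $109.47.
Total paid = 22·$141.00 + $109.47 = $3,211.47.
Total interest = total paid − principal = $3,211.47 − $2,550.00 = $661.47.

$661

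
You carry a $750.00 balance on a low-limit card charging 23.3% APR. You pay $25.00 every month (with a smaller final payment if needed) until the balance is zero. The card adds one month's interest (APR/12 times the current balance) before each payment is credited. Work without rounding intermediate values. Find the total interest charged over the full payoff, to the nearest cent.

$385.58

Monthly rate r = 23.3%/12 = 1.94167% = 0.0194167.
Payoff takes n = ⌈−ln(1 − rB₀/P)/ln(1+r)⌉ = ⌈45.421⌉ = 46 payments; the last is $10.58.
Total paid = 45·$25.00 + $10.58 = $1,135.58.
Total interest = total paid − principal = $1,135.58 − $750.00 = $385.58.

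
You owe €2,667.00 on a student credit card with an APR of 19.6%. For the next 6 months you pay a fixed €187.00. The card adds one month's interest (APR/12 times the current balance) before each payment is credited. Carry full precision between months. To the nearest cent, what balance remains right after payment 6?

€1,770.45

Monthly rate r = 19.6%/12 = 1.63333% = 0.0163333.
Each month: B ← B·(1+r) − €187.00.
Month 1: interest €43.56; balance after payment €2,523.56.
Month 2: interest €41.22; balance after payment €2,377.78.
Month 3: interest €38.84; balance after payment €2,229.62.
Month 4: interest €36.42; balance after payment €2,079.03.
Month 5: interest €33.96; balance after payment €1,925.99.
Month 6: interest €31.46; balance after payment €1,770.45.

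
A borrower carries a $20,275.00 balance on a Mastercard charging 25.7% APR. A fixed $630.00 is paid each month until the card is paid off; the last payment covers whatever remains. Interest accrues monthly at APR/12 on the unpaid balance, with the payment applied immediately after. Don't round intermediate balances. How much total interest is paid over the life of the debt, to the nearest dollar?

Monthly rate r = 25.7%/12 = 2.14167% = 0.0214167.
Payoff takes n = ⌈−ln(1 − rB₀/P)/ln(1+r)⌉ = ⌈55.154⌉ = 56 payments; the last is $97.87.
Total paid = 55·$630.00 + $97.87 = $34,747.87.
Total interest = total paid − principal = $34,747.87 − $20,275.00 = $14,472.87.

$14,473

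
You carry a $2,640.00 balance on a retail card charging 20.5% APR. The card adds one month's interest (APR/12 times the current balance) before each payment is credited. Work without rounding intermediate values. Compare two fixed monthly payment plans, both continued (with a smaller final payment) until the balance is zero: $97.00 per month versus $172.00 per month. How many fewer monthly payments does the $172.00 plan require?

Monthly rate r = 20.5%/12 = 1.70833% = 0.0170833.
At $97.00/mo: n = ⌈−ln(1 − rB₀/P)/ln(1+r)⌉ = 37 payments (last $89.31); total interest = total paid − $2,640.00 = $941.31.
At $172.00/mo: 18 payments (last $163.86); total interest $447.86.
Payments saved = 37 − 18 = 19.

19 fewer payments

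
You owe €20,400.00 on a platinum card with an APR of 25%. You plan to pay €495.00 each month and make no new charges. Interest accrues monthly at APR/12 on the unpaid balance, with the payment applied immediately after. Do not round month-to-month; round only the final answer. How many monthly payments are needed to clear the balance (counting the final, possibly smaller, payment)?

95 payments

Monthly rate r = 25%/12 = 2.08333% = 0.0208333.
Recurrence: B ← B·(1+r) − €495.00.
Month 1: interest €425.00; balance after payment €20,330.00.
Month 2: interest €423.54; balance after payment €20,258.54.
Closed form: n = −ln(1 − rB₀/P)/ln(1+r) = −ln(0.14141)/ln(1.02083) ≈ 94.866, so the balance reaches zero during payment 95.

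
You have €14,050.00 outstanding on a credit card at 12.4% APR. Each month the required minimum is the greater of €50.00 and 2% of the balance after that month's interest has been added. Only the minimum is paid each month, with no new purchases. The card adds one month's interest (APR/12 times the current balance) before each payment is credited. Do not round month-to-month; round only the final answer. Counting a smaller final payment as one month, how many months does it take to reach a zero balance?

Monthly rate r = 12.4%/12 = 1.03333% = 0.0103333.
While 2% of the post-interest balance exceeds €50.00, each month B ← (B·(1+r))·(1 − 0.02), i.e. B shrinks by the factor (1+r)·0.98 = 0.99013.
This holds for months 1–176. Entering month 177 the balance is €2,450.47; 2% of the post-interest balance is now below €50.00, so the flat €50.00 minimum applies from here.
From month 177 a fixed €50.00 at rate r clears €2,450.47 in 69 more payments. Total: 176 + 69 = 245 months.

245 months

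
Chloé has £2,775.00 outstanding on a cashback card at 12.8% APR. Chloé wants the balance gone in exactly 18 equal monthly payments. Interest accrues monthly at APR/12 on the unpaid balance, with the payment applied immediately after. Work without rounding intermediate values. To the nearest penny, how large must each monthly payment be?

Monthly rate r = 12.8%/12 = 1.06667% = 0.0106667.
Level-payment amortization: P = B₀·r / (1 − (1+r)^(−n)) = 2775.00·0.0106667 / (1 − 1.01067^(−18)).
Denominator 1 − (1+r)^(−18) = 0.173853553.
P = 29.6 / 0.173853553 ≈ 170.26.

£170.26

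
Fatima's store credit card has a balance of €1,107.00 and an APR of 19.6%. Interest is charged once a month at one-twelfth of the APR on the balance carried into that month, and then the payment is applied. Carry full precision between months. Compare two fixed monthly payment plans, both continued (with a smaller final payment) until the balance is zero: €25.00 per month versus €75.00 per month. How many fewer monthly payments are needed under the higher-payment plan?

Monthly rate r = 19.6%/12 = 1.63333% = 0.0163333.
At €25.00/mo: n = ⌈−ln(1 − rB₀/P)/ln(1+r)⌉ = 80 payments (last €7.29); total interest = total paid − €1,107.00 = €875.29.
At €75.00/mo: 18 payments (last €2.03); total interest €170.03.
Payments saved = 80 − 18 = 62.

62 fewer payments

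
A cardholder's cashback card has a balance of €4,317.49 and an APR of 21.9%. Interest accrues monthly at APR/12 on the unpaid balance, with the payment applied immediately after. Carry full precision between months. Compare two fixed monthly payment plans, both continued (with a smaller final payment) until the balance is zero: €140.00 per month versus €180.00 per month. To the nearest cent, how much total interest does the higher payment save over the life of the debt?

€674.14

Monthly rate r = 21.9%/12 = 1.825% = 0.01825.
At €140.00/mo: n = ⌈−ln(1 − rB₀/P)/ln(1+r)⌉ = 46 payments (last €105.16); total interest = total paid − €4,317.49 = €2,087.67.
At €180.00/mo: 32 payments (last €151.02); total interest €1,413.53.
Interest saved = €2,087.67 − €1,413.53 = €674.14.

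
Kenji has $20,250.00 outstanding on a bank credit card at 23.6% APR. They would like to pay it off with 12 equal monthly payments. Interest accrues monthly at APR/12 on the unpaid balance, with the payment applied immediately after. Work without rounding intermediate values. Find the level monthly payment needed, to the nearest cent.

$1,910.91

Monthly rate r = 23.6%/12 = 1.96667% = 0.0196667.
Level-payment amortization: P = B₀·r / (1 − (1+r)^(−n)) = 20250.00·0.0196667 / (1 − 1.01967^(−12)).
Denominator 1 − (1+r)^(−12) = 0.208408116.
P = 398.25 / 0.208408116 ≈ 1910.91.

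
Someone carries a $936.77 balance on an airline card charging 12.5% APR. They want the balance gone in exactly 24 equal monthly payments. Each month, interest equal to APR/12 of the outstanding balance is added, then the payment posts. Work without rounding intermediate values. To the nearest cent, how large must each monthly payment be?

Monthly rate r = 12.5%/12 = 1.04167% = 0.0104167.
Level-payment amortization: P = B₀·r / (1 − (1+r)^(−n)) = 936.77·0.0104167 / (1 − 1.01042^(−24)).
Denominator 1 − (1+r)^(−24) = 0.22019149.
P = 9.75802 / 0.22019149 ≈ 44.32.

$44.32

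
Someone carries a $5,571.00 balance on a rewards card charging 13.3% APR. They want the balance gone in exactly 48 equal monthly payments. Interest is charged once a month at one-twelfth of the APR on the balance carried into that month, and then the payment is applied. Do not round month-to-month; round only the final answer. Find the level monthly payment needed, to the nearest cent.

Monthly rate r = 13.3%/12 = 1.10833% = 0.0110833.
Level-payment amortization: P = B₀·r / (1 − (1+r)^(−n)) = 5571.00·0.0110833 / (1 − 1.01108^(−48)).
Denominator 1 − (1+r)^(−48) = 0.410849398.
P = 61.7453 / 0.410849398 ≈ 150.29.

$150.29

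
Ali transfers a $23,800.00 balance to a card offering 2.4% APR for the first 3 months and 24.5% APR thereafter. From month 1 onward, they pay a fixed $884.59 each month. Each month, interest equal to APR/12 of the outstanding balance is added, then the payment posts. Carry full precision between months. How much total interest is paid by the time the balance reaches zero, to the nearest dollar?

$8,433

Promo months 1–3 at r₀ = 2.4%/12 = 0.002; months 4+ at r₁ = 24.5%/12 = 0.0204167.
After month 3: iterate B ← B·(1+r₀) − $884.59 for 3 months → $21,284.00.
Then at r₁ with $884.59/mo: n₂ = −ln(1 − r₁·B/P)/ln(1+r₁) ≈ 33.44 → 34 more payments.
Total paid = 36·$884.59 + $388.23 = $32,233.47; interest = $32,233.47 − $23,800.00 = $8,433.47.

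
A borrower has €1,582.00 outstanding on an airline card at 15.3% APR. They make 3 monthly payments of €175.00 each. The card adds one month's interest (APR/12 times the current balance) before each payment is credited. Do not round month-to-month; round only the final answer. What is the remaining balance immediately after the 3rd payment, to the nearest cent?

€1,111.56

Monthly rate r = 15.3%/12 = 1.275% = 0.01275.
Each month: B ← B·(1+r) − €175.00.
Month 1: interest €20.17; balance after payment €1,427.17.
Month 2: interest €18.20; balance after payment €1,270.37.
Month 3: interest €16.20; balance after payment €1,111.56.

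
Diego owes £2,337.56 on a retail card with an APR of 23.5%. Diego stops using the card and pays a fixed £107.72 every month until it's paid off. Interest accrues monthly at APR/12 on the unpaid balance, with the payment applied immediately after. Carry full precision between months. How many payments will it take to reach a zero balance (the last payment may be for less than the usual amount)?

Monthly rate r = 23.5%/12 = 1.95833% = 0.0195833.
Recurrence: B ← B·(1+r) − £107.72.
Month 1: interest £45.78; balance after payment £2,275.62.
Month 2: interest £44.56; balance after payment £2,212.46.
Closed form: n = −ln(1 − rB₀/P)/ln(1+r) = −ln(0.57504)/ln(1.01958) ≈ 28.531, so the balance reaches zero during payment 29.

29 months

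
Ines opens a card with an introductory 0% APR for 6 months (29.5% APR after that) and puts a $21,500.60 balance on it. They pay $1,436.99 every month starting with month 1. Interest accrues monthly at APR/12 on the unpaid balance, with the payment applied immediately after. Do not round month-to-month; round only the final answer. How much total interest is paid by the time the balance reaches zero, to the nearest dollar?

$1,850

Promo months 1–6 at r₀ = 0%/12 = 0; months 7+ at r₁ = 29.5%/12 = 0.0245833.
After month 6 (no interest yet): B = $21,500.60 − 6·$1,436.99 = $12,878.66.
Then at r₁ with $1,436.99/mo: n₂ = −ln(1 − r₁·B/P)/ln(1+r₁) ≈ 10.25 → 11 more payments.
Total paid = 16·$1,436.99 + $359.10 = $23,350.94; interest = $23,350.94 − $21,500.60 = $1,850.34.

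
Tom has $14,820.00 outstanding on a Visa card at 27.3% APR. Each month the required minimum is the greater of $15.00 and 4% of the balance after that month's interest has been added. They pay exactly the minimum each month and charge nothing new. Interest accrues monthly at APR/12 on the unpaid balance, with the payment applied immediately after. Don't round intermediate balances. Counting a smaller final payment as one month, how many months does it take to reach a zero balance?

Monthly rate r = 27.3%/12 = 2.275% = 0.02275.
While 4% of the post-interest balance exceeds $15.00, each month B ← (B·(1+r))·(1 − 0.04), i.e. B shrinks by the factor (1+r)·0.96 = 0.98184.
This holds for months 1–202. Entering month 203 the balance is $365.66; 4% of the post-interest balance is now below $15.00, so the flat $15.00 minimum applies from here.
From month 203 a fixed $15.00 at rate r clears $365.66 in 36 more payments. Total: 202 + 36 = 238 months.

238 months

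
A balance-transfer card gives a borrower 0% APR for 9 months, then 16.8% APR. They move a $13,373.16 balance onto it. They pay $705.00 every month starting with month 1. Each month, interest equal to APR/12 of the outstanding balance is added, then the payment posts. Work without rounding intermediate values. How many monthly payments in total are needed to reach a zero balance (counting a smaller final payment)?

20 months

Promo months 1–9 at r₀ = 0%/12 = 0; months 10+ at r₁ = 16.8%/12 = 0.014.
After month 9 (no interest yet): B = $13,373.16 − 9·$705.00 = $7,028.16.
Then at r₁ with $705.00/mo: n₂ = −ln(1 − r₁·B/P)/ln(1+r₁) ≈ 10.81 → 11 more payments.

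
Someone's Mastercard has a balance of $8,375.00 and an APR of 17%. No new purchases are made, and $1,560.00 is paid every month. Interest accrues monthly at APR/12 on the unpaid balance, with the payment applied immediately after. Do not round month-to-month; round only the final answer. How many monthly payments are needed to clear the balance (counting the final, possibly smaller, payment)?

6 payments

Monthly rate r = 17%/12 = 1.41667% = 0.0141667.
Recurrence: B ← B·(1+r) − $1,560.00.
Month 1: interest $118.65; balance after payment $6,933.65.
Month 2: interest $98.23; balance after payment $5,471.87.
Month 3: interest $77.52; balance after payment $3,989.39.
Month 4: interest $56.52; balance after payment $2,485.91.
Month 5: interest $35.22; balance after payment $961.12.
Month 6: interest $13.62; balance after payment $0.00.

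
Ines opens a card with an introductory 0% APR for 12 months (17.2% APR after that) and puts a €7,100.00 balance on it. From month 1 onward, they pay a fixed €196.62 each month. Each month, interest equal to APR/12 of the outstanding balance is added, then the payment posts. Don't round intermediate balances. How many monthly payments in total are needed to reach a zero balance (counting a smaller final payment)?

42 months

Promo months 1–12 at r₀ = 0%/12 = 0; months 13+ at r₁ = 17.2%/12 = 0.0143333.
After month 12 (no interest yet): B = €7,100.00 − 12·€196.62 = €4,740.56.
Then at r₁ with €196.62/mo: n₂ = −ln(1 − r₁·B/P)/ln(1+r₁) ≈ 29.79 → 30 more payments.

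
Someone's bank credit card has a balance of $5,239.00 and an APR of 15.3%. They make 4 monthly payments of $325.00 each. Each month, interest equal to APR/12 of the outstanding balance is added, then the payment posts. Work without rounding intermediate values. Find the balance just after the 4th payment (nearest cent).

$4,186.27

Monthly rate r = 15.3%/12 = 1.275% = 0.01275.
Each month: B ← B·(1+r) − $325.00.
Month 1: interest $66.80; balance after payment $4,980.80.
Month 2: interest $63.51; balance after payment $4,719.30.
Month 3: interest $60.17; balance after payment $4,454.47.
Month 4: interest $56.79; balance after payment $4,186.27.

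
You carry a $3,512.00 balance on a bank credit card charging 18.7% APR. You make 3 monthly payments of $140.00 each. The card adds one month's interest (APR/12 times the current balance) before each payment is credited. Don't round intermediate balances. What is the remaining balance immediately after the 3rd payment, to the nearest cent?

Monthly rate r = 18.7%/12 = 1.55833% = 0.0155833.
Each month: B ← B·(1+r) − $140.00.
Month 1: interest $54.73; balance after payment $3,426.73.
Month 2: interest $53.40; balance after payment $3,340.13.
Month 3: interest $52.05; balance after payment $3,252.18.

$3,252.18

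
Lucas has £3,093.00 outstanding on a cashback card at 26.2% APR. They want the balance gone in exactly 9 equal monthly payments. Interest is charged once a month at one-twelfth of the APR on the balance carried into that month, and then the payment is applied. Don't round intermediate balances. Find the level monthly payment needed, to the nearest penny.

£382.26

Monthly rate r = 26.2%/12 = 2.18333% = 0.0218333.
Level-payment amortization: P = B₀·r / (1 − (1+r)^(−n)) = 3093.00·0.0218333 / (1 − 1.02183^(−9)).
Denominator 1 − (1+r)^(−9) = 0.176659634.
P = 67.5305 / 0.176659634 ≈ 382.26.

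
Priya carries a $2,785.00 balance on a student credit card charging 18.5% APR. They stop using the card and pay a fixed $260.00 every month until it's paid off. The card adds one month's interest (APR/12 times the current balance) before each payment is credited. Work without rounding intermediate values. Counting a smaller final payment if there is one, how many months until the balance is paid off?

Monthly rate r = 18.5%/12 = 1.54167% = 0.0154167.
Recurrence: B ← B·(1+r) − $260.00.
Month 1: interest $42.94; balance after payment $2,567.94.
Month 2: interest $39.59; balance after payment $2,347.52.
Closed form: n = −ln(1 − rB₀/P)/ln(1+r) = −ln(0.83486)/ln(1.01542) ≈ 11.797, so the balance reaches zero during payment 12.

12 months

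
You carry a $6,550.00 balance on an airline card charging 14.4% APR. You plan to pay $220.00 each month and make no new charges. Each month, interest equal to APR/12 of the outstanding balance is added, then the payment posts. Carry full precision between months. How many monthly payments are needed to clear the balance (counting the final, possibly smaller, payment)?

38 payments

Monthly rate r = 14.4%/12 = 1.2% = 0.012.
Recurrence: B ← B·(1+r) − $220.00.
Month 1: interest $78.60; balance after payment $6,408.60.
Month 2: interest $76.90; balance after payment $6,265.50.
Closed form: n = −ln(1 − rB₀/P)/ln(1+r) = −ln(0.64273)/ln(1.012) ≈ 37.057, so the balance reaches zero during payment 38.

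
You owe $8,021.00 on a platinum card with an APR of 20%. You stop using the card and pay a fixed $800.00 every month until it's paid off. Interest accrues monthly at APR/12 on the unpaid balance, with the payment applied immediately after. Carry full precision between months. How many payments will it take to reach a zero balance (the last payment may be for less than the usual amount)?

12 payments

Monthly rate r = 20%/12 = 1.66667% = 0.0166667.
Recurrence: B ← B·(1+r) − $800.00.
Month 1: interest $133.68; balance after payment $7,354.68.
Month 2: interest $122.58; balance after payment $6,677.26.
Closed form: n = −ln(1 − rB₀/P)/ln(1+r) = −ln(0.8329)/ln(1.01667) ≈ 11.062, so the balance reaches zero during payment 12.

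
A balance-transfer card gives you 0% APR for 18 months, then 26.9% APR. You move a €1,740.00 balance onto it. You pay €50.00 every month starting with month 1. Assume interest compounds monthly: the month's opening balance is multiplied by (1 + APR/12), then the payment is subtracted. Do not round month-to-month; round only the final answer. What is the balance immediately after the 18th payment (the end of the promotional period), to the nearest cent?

Promo months 1–18 at r₀ = 0%/12 = 0; months 19+ at r₁ = 26.9%/12 = 0.0224167.
After month 18 (no interest yet): B = €1,740.00 − 18·€50.00 = €840.00.

€840.00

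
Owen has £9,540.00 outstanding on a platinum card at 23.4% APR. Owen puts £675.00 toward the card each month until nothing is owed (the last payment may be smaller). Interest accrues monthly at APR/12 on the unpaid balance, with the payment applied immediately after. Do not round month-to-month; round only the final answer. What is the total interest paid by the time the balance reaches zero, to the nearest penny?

Monthly rate r = 23.4%/12 = 1.95% = 0.0195.
Payoff takes n = ⌈−ln(1 − rB₀/P)/ln(1+r)⌉ = ⌈16.695⌉ = 17 payments; the last is £470.24.
Total paid = 16·£675.00 + £470.24 = £11,270.24.
Total interest = total paid − principal = £11,270.24 − £9,540.00 = £1,730.24.

£1,730.24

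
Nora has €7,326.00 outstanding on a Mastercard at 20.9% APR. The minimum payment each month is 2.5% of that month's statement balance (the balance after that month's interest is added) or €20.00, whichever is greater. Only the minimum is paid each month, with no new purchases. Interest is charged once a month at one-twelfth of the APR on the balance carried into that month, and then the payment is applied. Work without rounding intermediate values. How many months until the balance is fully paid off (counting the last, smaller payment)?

345 months

Monthly rate r = 20.9%/12 = 1.74167% = 0.0174167.
While 2.5% of the post-interest balance exceeds €20.00, each month B ← (B·(1+r))·(1 − 0.025), i.e. B shrinks by the factor (1+r)·0.975 = 0.99198.
This holds for months 1–278. Entering month 279 the balance is €781.32; 2.5% of the post-interest balance is now below €20.00, so the flat €20.00 minimum applies from here.
From month 279 a fixed €20.00 at rate r clears €781.32 in 67 more payments. Total: 278 + 67 = 345 months.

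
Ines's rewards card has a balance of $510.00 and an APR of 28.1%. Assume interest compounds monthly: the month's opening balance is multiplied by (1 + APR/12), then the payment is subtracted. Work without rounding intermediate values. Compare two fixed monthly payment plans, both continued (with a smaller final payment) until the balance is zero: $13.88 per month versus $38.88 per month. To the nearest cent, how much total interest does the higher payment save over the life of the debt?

Monthly rate r = 28.1%/12 = 2.34167% = 0.0234167.
At $13.88/mo: n = ⌈−ln(1 − rB₀/P)/ln(1+r)⌉ = 86 payments (last $0.96); total interest = total paid − $510.00 = $670.76.
At $38.88/mo: 16 payments (last $33.25); total interest $106.45.
Interest saved = $670.76 − $106.45 = $564.31.

$564.31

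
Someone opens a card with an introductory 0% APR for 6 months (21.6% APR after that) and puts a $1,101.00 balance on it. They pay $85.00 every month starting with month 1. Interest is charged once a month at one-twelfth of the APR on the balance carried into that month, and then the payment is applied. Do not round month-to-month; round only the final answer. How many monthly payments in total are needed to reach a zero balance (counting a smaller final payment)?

Promo months 1–6 at r₀ = 0%/12 = 0; months 7+ at r₁ = 21.6%/12 = 0.018.
After month 6 (no interest yet): B = $1,101.00 − 6·$85.00 = $591.00.
Then at r₁ with $85.00/mo: n₂ = −ln(1 − r₁·B/P)/ln(1+r₁) ≈ 7.49 → 8 more payments.

14 months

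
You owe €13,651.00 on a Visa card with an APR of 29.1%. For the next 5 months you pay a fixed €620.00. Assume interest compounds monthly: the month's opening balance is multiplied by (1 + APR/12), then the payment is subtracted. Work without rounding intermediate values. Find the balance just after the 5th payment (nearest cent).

Monthly rate r = 29.1%/12 = 2.425% = 0.02425.
Each month: B ← B·(1+r) − €620.00.
Month 1: interest €331.04; balance after payment €13,362.04.
Month 2: interest €324.03; balance after payment €13,066.07.
Month 3: interest €316.85; balance after payment €12,762.92.
Month 4: interest €309.50; balance after payment €12,452.42.
Month 5: interest €301.97; balance after payment €12,134.39.

€12,134.39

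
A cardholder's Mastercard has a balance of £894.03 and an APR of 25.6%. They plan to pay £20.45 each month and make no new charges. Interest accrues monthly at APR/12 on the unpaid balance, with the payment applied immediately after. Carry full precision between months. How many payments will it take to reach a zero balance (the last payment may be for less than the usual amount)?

128 payments

Monthly rate r = 25.6%/12 = 2.13333% = 0.0213333.
Recurrence: B ← B·(1+r) − £20.45.
Month 1: interest £19.07; balance after payment £892.65.
Month 2: interest £19.04; balance after payment £891.25.
Closed form: n = −ln(1 − rB₀/P)/ln(1+r) = −ln(0.067353)/ln(1.02133) ≈ 127.804, so the balance reaches zero during payment 128.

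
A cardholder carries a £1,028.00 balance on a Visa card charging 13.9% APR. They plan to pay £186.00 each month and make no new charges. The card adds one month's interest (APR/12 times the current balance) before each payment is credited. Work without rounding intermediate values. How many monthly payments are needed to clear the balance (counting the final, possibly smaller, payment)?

6 payments

Monthly rate r = 13.9%/12 = 1.15833% = 0.0115833.
Recurrence: B ← B·(1+r) − £186.00.
Month 1: interest £11.91; balance after payment £853.91.
Month 2: interest £9.89; balance after payment £677.80.
Month 3: interest £7.85; balance after payment £499.65.
Month 4: interest £5.79; balance after payment £319.44.
Month 5: interest £3.70; balance after payment £137.14.
Month 6: interest £1.59; balance after payment £0.00.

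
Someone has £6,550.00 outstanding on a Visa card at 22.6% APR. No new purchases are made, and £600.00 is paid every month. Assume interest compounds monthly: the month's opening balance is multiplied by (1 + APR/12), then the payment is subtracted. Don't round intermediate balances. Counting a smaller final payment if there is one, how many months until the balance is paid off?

13 payments

Monthly rate r = 22.6%/12 = 1.88333% = 0.0188333.
Recurrence: B ← B·(1+r) − £600.00.
Month 1: interest £123.36; balance after payment £6,073.36.
Month 2: interest £114.38; balance after payment £5,587.74.
Closed form: n = −ln(1 − rB₀/P)/ln(1+r) = −ln(0.7944)/ln(1.01883) ≈ 12.336, so the balance reaches zero during payment 13.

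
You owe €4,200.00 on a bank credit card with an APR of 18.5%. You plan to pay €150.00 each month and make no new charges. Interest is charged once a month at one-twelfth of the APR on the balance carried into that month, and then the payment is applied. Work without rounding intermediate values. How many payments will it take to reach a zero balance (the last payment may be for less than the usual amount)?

37 payments

Monthly rate r = 18.5%/12 = 1.54167% = 0.0154167.
Recurrence: B ← B·(1+r) − €150.00.
Month 1: interest €64.75; balance after payment €4,114.75.
Month 2: interest €63.44; balance after payment €4,028.19.
Closed form: n = −ln(1 − rB₀/P)/ln(1+r) = −ln(0.56833)/ln(1.01542) ≈ 36.934, so the balance reaches zero during payment 37.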